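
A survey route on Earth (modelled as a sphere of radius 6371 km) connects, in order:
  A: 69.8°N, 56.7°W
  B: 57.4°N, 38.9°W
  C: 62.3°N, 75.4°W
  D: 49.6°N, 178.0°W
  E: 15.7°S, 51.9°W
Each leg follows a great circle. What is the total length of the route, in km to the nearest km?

23441 km

Leg A→B: central angle 0.2546 rad, distance 1622.0 km.
Leg B→C: central angle 0.3263 rad, distance 2079.1 km.
Leg C→D: central angle 0.9166 rad, distance 5839.5 km.
Leg D→E: central angle 2.1818 rad, distance 13900.3 km.
Total: 1622.0 + 2079.1 + 5839.5 + 13900.3 ≈ 23441 km.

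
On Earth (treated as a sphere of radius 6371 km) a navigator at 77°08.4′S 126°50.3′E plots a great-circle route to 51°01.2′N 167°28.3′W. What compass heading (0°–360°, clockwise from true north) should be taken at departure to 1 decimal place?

53.4°

With φ₁ = -1.3463, φ₂ = 0.8905, Δλ = 1.1465 rad, the forward-azimuth formula gives
θ = atan2( sin Δλ cos φ₂ , cos φ₁ sin φ₂ − sin φ₁ cos φ₂ cos Δλ ) = atan2(0.5733, 0.4255) = 53.42°.
So the initial bearing is 53.4°.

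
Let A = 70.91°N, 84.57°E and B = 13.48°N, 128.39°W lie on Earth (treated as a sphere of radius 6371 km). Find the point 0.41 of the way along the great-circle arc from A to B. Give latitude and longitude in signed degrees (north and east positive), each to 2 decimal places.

66.28°, -149.57°

Central angle δ = 1.6174 rad. Interpolating on the sphere with fraction f = 0.41:
P = [sin((1−f)δ)·A + sin(fδ)·B] / sin δ = 0.8168·A + 0.6163·B in Cartesian coordinates,
giving P = (-0.3469, -0.2038, 0.9155), i.e. latitude 66.28°, longitude -149.57°.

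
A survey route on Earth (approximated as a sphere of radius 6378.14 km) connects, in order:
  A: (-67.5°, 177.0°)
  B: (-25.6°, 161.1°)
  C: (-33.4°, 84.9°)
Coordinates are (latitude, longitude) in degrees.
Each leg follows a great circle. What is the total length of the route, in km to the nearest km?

12061 km

Leg A→B: central angle 0.7509 rad, distance 4789.0 km.
Leg B→C: central angle 1.1402 rad, distance 7272.1 km.
Total: 4789.0 + 7272.1 ≈ 12061 km.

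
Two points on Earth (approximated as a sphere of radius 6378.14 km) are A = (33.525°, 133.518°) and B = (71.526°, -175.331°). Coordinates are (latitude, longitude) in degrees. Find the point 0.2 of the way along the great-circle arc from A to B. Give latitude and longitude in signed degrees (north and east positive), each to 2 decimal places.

The central angle between A and B is δ = 0.8099 rad.
With f = 0.2, the slerp weights are sin((1−f)δ)/sin δ = 0.8334 and sin(fδ)/sin δ = 0.2227.
Weighted sum of the unit vectors: (0.8334)·(-0.5740,0.6045,0.5523) + (0.2227)·(-0.3158,-0.0258,0.9485) = (-0.5487, 0.4980, 0.6715).
Converting back: φ = atan2(z, √(x²+y²)) = 42.18°, λ = atan2(y, x) = 137.77°.

42.18°, 137.77°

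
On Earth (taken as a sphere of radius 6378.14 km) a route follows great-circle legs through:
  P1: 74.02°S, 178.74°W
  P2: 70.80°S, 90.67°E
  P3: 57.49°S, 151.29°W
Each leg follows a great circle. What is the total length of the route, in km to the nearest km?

Leg P1→P2: central angle 0.4348 rad, distance 2773.3 km.
Leg P2→P3: central angle 0.7766 rad, distance 4953.2 km.
Total: 2773.3 + 4953.2 ≈ 7727 km.

7727 km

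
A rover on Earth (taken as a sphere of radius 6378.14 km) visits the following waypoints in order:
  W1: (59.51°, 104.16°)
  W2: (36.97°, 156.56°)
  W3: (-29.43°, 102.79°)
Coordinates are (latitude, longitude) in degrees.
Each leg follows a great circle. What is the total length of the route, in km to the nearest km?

Leg W1→W2: central angle 0.6989 rad, distance 4457.5 km.
Leg W2→W3: central angle 1.4548 rad, distance 9278.7 km.
Total: 4457.5 + 9278.7 ≈ 13736 km.

13736 km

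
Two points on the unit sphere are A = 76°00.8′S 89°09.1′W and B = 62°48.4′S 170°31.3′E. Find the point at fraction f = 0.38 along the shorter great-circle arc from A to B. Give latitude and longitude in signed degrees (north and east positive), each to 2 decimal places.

Central angle δ = 0.5674 rad. Interpolating on the sphere with fraction f = 0.38:
P = [sin((1−f)δ)·A + sin(fδ)·B] / sin δ = 0.6411·A + 0.3981·B in Cartesian coordinates,
giving P = (-0.1771, -0.1250, -0.9762), i.e. latitude -77.48°, longitude -144.79°.

-77.48°, -144.79°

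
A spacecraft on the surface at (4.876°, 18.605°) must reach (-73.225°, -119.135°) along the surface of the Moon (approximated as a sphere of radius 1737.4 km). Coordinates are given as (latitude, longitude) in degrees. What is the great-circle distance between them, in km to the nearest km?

3248 km

Let φ₁ = 0.0851 rad, φ₂ = -1.2780 rad, and Δλ = -2.4040 rad.
Haversine: a = sin²(Δφ/2) + cos φ₁ cos φ₂ sin²(Δλ/2) = 0.3969 + (0.9964)(0.2886)(0.8701) = 0.64711.
Central angle c = 2·arcsin(√a) = 1.86943 rad.
Distance = R·c = 1737.4 × 1.8694 ≈ 3248 km.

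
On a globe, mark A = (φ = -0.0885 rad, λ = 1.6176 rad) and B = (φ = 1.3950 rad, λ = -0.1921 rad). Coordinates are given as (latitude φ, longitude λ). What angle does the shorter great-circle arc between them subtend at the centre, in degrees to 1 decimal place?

With latitudes φ₁ = -5.071°, φ₂ = 79.928° and longitude difference Δλ = -103.688°:
cos c = sin φ₁ sin φ₂ + cos φ₁ cos φ₂ cos Δλ = (-0.0884)(0.9846) + (0.9961)(0.1749)(-0.2366) = -0.12825,
so c = arccos(-0.12825) = 1.69940 rad.
So the angular separation is 97.4°.

97.4°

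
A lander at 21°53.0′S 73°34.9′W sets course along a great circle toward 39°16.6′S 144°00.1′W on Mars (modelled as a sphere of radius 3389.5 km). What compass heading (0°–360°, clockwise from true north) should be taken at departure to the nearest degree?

236°

With φ₁ = -0.3819, φ₂ = -0.6855, Δλ = -1.2291 rad, the forward-azimuth formula gives
θ = atan2( sin Δλ cos φ₂ , cos φ₁ sin φ₂ − sin φ₁ cos φ₂ cos Δλ ) = atan2(-0.7293, -0.4908) = -123.94°.
Adding 360° brings this into [0°, 360°): 236°.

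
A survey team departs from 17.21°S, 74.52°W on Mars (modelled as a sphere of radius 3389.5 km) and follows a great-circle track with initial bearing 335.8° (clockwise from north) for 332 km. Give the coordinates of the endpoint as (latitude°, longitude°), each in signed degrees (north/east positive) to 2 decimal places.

-12.08°, -76.87°

Angular distance δ = d/R = 332/3389.5 = 0.09795 rad; initial bearing θ = 5.8608 rad.
sin φ₂ = sin φ₁ cos δ + cos φ₁ sin δ cos θ = (-0.2959)(0.9952) + (0.9552)(0.0978)(0.9121) = -0.2093, so φ₂ = -12.08°.
Δλ = atan2(sin θ sin δ cos φ₁, cos δ − sin φ₁ sin φ₂) = atan2(-0.0383, 0.9333) = -2.350°.
λ₂ = -74.520° − 2.350° = -76.87°.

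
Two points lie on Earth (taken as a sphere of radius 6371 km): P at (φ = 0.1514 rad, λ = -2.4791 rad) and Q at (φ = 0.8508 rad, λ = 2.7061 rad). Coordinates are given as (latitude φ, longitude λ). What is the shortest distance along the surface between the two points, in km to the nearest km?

In radians: φ₁ = 0.1514, φ₂ = 0.8508, Δλ = -62.910° = -1.0980 rad.
cos c = sin φ₁ sin φ₂ + cos φ₁ cos φ₂ cos Δλ = (0.1508)(0.7518) + (0.9886)(0.6594)(0.4554) = 0.41023,
so c = arccos(0.41023) = 1.14809 rad.
Distance = R·c = 6371 × 1.1481 ≈ 7314 km.

7314 km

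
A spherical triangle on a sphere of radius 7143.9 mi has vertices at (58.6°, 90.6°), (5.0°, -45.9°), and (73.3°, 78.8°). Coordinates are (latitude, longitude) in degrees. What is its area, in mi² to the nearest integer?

8920088 mi²

Side lengths (central angles): a = 1.6504, b = 0.2687, c = 1.8777 rad; semiperimeter s = 1.8984.
By l'Huilier's theorem, tan(E/4) = √[tan(s/2) tan((s−a)/2) tan((s−b)/2) tan((s−c)/2)], giving spherical excess E = 0.1748 rad.
Area = E·R² = 0.1748 × (7143.9)² ≈ 8920088 mi².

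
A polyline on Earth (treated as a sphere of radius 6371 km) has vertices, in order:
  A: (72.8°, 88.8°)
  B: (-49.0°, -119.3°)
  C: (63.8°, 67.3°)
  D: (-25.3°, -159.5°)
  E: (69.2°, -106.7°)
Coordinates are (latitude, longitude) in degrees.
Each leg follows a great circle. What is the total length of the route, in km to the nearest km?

61248 km

Leg A→B: central angle 2.6728 rad, distance 17028.1 km.
Leg B→C: central angle 2.8759 rad, distance 18322.2 km.
Leg C→D: central angle 2.2872 rad, distance 14571.9 km.
Leg D→E: central angle 1.7777 rad, distance 11325.5 km.
Total: 17028.1 + 18322.2 + 14571.9 + 11325.5 ≈ 61248 km.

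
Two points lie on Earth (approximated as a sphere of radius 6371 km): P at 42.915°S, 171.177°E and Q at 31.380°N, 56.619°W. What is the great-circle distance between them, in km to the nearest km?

With latitudes φ₁ = -42.915°, φ₂ = 31.380° and longitude difference Δλ = 132.204°:
cos c = sin φ₁ sin φ₂ + cos φ₁ cos φ₂ cos Δλ = (-0.6809)(0.5207) + (0.7324)(0.8537)(-0.6718) = -0.77458,
so c = arccos(-0.77458) = 2.45685 rad.
Distance = R·c = 6371 × 2.4568 ≈ 15653 km.

15653 km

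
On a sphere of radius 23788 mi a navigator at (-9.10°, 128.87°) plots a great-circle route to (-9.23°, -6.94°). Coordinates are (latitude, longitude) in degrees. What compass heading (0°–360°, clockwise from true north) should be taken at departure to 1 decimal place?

With φ₁ = -0.1588, φ₂ = -0.1611, Δλ = -2.3703 rad, the forward-azimuth formula gives
θ = atan2( sin Δλ cos φ₂ , cos φ₁ sin φ₂ − sin φ₁ cos φ₂ cos Δλ ) = atan2(-0.6880, -0.2703) = -111.45°.
Adding 360° brings this into [0°, 360°): 248.6°.

248.6°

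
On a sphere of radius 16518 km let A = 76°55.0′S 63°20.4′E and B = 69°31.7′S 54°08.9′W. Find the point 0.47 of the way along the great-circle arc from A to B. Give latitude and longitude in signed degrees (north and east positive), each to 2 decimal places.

The central angle between A and B is δ = 0.5033 rad.
With f = 0.47, the slerp weights are sin((1−f)δ)/sin δ = 0.5465 and sin(fδ)/sin δ = 0.4859.
Weighted sum of the unit vectors: (0.5465)·(0.1016,0.2023,-0.9740) + (0.4859)·(0.2048,-0.2835,-0.9368) = (0.1550, -0.0272, -0.9875).
Converting back: φ = atan2(z, √(x²+y²)) = -80.94°, λ = atan2(y, x) = -9.94°.

-80.94°, -9.94°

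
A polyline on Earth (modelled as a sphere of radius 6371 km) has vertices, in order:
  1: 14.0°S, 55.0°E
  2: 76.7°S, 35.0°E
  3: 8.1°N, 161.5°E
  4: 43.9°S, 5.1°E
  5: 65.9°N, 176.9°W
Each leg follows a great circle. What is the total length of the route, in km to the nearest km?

Leg 1→2: central angle 1.1094 rad, distance 7068.1 km.
Leg 2→3: central angle 1.8469 rad, distance 11766.5 km.
Leg 3→4: central angle 2.4210 rad, distance 15424.0 km.
Leg 4→5: central angle 2.7571 rad, distance 17565.8 km.
Total: 7068.1 + 11766.5 + 15424.0 + 17565.8 ≈ 51824 km.

51824 km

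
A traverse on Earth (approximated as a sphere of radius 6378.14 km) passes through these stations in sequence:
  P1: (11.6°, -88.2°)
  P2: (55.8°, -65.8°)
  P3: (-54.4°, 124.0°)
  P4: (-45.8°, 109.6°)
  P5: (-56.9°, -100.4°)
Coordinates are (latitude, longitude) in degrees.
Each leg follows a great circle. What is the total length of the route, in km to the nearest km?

34354 km

Leg P1→P2: central angle 0.8293 rad, distance 5289.6 km.
Leg P2→P3: central angle 3.0408 rad, distance 19394.8 km.
Leg P3→P4: central angle 0.2195 rad, distance 1400.0 km.
Leg P4→P5: central angle 1.2965 rad, distance 8269.4 km.
Total: 5289.6 + 19394.8 + 1400.0 + 8269.4 ≈ 34354 km.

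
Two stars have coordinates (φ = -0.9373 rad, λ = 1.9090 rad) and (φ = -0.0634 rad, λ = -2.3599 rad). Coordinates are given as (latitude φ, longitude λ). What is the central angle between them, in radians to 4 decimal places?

1.7746 rad

Let φ₁ = -0.9373 rad, φ₂ = -0.0634 rad, and Δλ = 2.0143 rad.
cos c = sin φ₁ sin φ₂ + cos φ₁ cos φ₂ cos Δλ = (-0.8060)(-0.0634) + (0.5920)(0.9980)(-0.4291) = -0.20243,
so c = arccos(-0.20243) = 1.77464 rad.
So the angular separation is 1.7746 rad.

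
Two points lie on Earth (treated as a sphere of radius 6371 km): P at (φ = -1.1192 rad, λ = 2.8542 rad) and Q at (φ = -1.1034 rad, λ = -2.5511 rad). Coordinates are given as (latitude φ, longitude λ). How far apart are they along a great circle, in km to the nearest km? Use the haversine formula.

With latitudes φ₁ = -64.125°, φ₂ = -63.220° and longitude difference Δλ = 50.299°:
Haversine: a = sin²(Δφ/2) + cos φ₁ cos φ₂ sin²(Δλ/2) = 0.0001 + (0.4364)(0.4506)(0.1806) = 0.03558.
Central angle c = 2·arcsin(√a) = 0.37950 rad.
Distance = R·c = 6371 × 0.3795 ≈ 2418 km.

2418 km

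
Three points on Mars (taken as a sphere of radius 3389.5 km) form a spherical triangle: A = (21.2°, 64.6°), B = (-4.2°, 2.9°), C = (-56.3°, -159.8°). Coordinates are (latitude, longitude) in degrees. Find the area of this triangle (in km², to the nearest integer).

26827466 km²

Side lengths (central angles): a = 2.0571, b = 2.3056, c = 1.1436 rad; semiperimeter s = 2.7532.
By l'Huilier's theorem, tan(E/4) = √[tan(s/2) tan((s−a)/2) tan((s−b)/2) tan((s−c)/2)], giving spherical excess E = 2.3351 rad.
Area = E·R² = 2.3351 × (3389.5)² ≈ 26827466 km².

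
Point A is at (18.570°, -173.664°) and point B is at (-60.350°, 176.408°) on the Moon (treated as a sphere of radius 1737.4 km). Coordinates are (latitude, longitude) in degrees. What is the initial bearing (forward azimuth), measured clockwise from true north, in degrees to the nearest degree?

With φ₁ = 0.3241, φ₂ = -1.0533, Δλ = -0.1733 rad, the forward-azimuth formula gives
θ = atan2( sin Δλ cos φ₂ , cos φ₁ sin φ₂ − sin φ₁ cos φ₂ cos Δλ ) = atan2(-0.0853, -0.9790) = -175.02°.
Adding 360° brings this into [0°, 360°): 185°.

185°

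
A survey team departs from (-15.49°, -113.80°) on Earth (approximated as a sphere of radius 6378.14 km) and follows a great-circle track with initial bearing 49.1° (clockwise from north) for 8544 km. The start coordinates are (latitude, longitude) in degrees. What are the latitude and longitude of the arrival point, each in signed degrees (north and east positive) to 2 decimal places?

33.57°, -51.79°

Angular distance δ = d/R = 8544/6378.14 = 1.33958 rad; initial bearing θ = 0.8570 rad.
sin φ₂ = sin φ₁ cos δ + cos φ₁ sin δ cos θ = (-0.2671)(0.2292) + (0.9637)(0.9734)(0.6547) = 0.5530, so φ₂ = 33.57°.
Δλ = atan2(sin θ sin δ cos φ₁, cos δ − sin φ₁ sin φ₂) = atan2(0.7090, 0.3768) = 62.009°.
λ₂ = -113.800° + 62.009° = -51.79°.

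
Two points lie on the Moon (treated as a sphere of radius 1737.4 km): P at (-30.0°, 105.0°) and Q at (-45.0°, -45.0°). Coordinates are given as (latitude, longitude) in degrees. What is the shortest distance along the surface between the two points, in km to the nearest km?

3038 km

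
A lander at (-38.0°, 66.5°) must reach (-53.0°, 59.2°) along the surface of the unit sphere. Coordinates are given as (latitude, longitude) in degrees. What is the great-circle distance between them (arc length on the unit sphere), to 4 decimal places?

In radians: φ₁ = -0.6632, φ₂ = -0.9250, Δλ = -7.300° = -0.1274 rad.
Haversine: a = sin²(Δφ/2) + cos φ₁ cos φ₂ sin²(Δλ/2) = 0.0170 + (0.7880)(0.6018)(0.0041) = 0.01896.
Central angle c = 2·arcsin(√a) = 0.27626 rad.
On the unit sphere the arc length equals the central angle: 0.2763.

0.2763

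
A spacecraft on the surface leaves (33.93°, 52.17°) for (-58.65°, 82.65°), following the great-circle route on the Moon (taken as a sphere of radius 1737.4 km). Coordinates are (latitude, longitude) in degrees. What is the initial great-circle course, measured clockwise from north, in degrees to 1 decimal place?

164.6°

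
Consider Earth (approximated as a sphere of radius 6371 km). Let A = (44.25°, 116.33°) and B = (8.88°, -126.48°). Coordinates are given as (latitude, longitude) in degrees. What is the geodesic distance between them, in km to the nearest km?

11392 km

With latitudes φ₁ = 44.250°, φ₂ = 8.880° and longitude difference Δλ = 117.190°:
cos c = sin φ₁ sin φ₂ + cos φ₁ cos φ₂ cos Δλ = (0.6978)(0.1544) + (0.7163)(0.9880)(-0.4569) = -0.21567,
so c = arccos(-0.21567) = 1.78818 rad.
Distance = R·c = 6371 × 1.7882 ≈ 11392 km.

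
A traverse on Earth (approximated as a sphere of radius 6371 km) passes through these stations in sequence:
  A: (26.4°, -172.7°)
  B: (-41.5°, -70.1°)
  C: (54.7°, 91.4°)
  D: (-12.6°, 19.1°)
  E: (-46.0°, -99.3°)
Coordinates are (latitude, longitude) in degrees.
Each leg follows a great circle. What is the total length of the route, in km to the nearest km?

Leg A→B: central angle 2.0275 rad, distance 12917.0 km.
Leg B→C: central angle 2.8279 rad, distance 18016.8 km.
Leg C→D: central angle 1.5774 rad, distance 10049.5 km.
Leg D→E: central angle 1.7371 rad, distance 11066.9 km.
Total: 12917.0 + 18016.8 + 10049.5 + 11066.9 ≈ 52050 km.

52050 km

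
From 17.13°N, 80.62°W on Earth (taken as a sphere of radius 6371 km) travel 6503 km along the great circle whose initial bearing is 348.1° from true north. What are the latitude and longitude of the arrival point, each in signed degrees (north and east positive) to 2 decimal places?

Angular distance δ = d/R = 6503/6371 = 1.02072 rad; initial bearing θ = 6.0755 rad.
sin φ₂ = sin φ₁ cos δ + cos φ₁ sin δ cos θ = (0.2945)(0.5228) + (0.9556)(0.8525)(0.9785) = 0.9511, so φ₂ = 72.01°.
Δλ = atan2(sin θ sin δ cos φ₁, cos δ − sin φ₁ sin φ₂) = atan2(-0.1680, 0.2426) = -34.700°.
λ₂ = -80.620° − 34.700° = -115.32°.

72.01°, -115.32°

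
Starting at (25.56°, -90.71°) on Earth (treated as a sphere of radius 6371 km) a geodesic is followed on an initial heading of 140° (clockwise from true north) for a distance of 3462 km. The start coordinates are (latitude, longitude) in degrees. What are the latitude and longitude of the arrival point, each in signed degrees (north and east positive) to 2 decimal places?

0.69°, -71.30°

Angular distance δ = d/R = 3462/6371 = 0.54340 rad; initial bearing θ = 2.4435 rad.
sin φ₂ = sin φ₁ cos δ + cos φ₁ sin δ cos θ = (0.4315)(0.8560) + (0.9021)(0.5170)(-0.7660) = 0.0120, so φ₂ = 0.69°.
Δλ = atan2(sin θ sin δ cos φ₁, cos δ − sin φ₁ sin φ₂) = atan2(0.2998, 0.8508) = 19.413°.
λ₂ = -90.710° + 19.413° = -71.30°.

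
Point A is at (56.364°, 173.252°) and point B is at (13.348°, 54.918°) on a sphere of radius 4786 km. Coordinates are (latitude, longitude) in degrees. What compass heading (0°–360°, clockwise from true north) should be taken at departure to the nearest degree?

301°

Δλ = -118.334° = -2.0653 rad.
y = sin Δλ · cos φ₂ = (-0.8802)(0.9730) = -0.8564
x = cos φ₁ sin φ₂ − sin φ₁ cos φ₂ cos Δλ = (0.5539)(0.2309) − (0.8326)(0.9730)(-0.4746) = 0.5124
θ = atan2(y, x) = -59.11°; adding 360° gives 301°.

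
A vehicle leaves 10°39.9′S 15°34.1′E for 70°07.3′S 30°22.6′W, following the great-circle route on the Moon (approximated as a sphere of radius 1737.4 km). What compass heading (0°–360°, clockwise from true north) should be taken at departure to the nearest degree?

With φ₁ = -0.1861, φ₂ = -1.2239, Δλ = -0.8019 rad, the forward-azimuth formula gives
θ = atan2( sin Δλ cos φ₂ , cos φ₁ sin φ₂ − sin φ₁ cos φ₂ cos Δλ ) = atan2(-0.2444, -0.8804) = -164.49°.
Adding 360° brings this into [0°, 360°): 196°.

196°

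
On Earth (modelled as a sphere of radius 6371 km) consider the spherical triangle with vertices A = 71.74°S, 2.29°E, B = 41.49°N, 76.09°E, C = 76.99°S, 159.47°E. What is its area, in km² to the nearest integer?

Side lengths (central angles): a = 2.2473, b = 0.5350, c = 2.1696 rad; semiperimeter s = 2.4759.
By l'Huilier's theorem, tan(E/4) = √[tan(s/2) tan((s−a)/2) tan((s−b)/2) tan((s−c)/2)], giving spherical excess E = 1.0686 rad.
Area = E·R² = 1.0686 × (6371)² ≈ 43376046 km².

43376046 km²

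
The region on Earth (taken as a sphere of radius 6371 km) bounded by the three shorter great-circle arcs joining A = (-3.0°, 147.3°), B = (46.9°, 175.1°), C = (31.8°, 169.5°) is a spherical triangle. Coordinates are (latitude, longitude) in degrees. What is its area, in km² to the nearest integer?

Side lengths (central angles): a = 0.2740, b = 0.7102, c = 0.9699 rad; semiperimeter s = 0.9770.
By l'Huilier's theorem, tan(E/4) = √[tan(s/2) tan((s−a)/2) tan((s−b)/2) tan((s−c)/2)], giving spherical excess E = 0.0386 rad.
Area = E·R² = 0.0386 × (6371)² ≈ 1568177 km².

1568177 km²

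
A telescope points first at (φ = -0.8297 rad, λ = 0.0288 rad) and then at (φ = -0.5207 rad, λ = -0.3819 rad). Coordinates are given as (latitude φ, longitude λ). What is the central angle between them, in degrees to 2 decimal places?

25.32°

In radians: φ₁ = -0.8297, φ₂ = -0.5207, Δλ = -23.531° = -0.4107 rad.
Haversine: a = sin²(Δφ/2) + cos φ₁ cos φ₂ sin²(Δλ/2) = 0.0237 + (0.6751)(0.8675)(0.0416) = 0.04803.
Central angle c = 2·arcsin(√a) = 0.44191 rad.
So the angular separation is 25.32°.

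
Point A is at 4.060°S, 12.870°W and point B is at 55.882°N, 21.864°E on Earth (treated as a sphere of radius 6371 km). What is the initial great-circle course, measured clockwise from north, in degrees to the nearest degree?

With φ₁ = -0.0709, φ₂ = 0.9753, Δλ = 0.6062 rad, the forward-azimuth formula gives
θ = atan2( sin Δλ cos φ₂ , cos φ₁ sin φ₂ − sin φ₁ cos φ₂ cos Δλ ) = atan2(0.3196, 0.8584) = 20.42°.
So the initial bearing is 20°.

20°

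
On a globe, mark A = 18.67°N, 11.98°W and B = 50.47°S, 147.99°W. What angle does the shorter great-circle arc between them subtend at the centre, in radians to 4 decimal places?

2.3196 rad

With latitudes φ₁ = 18.670°, φ₂ = -50.470° and longitude difference Δλ = -136.010°:
cos c = sin φ₁ sin φ₂ + cos φ₁ cos φ₂ cos Δλ = (0.3201)(-0.7713) + (0.9474)(0.6365)(-0.7195) = -0.68073,
so c = arccos(-0.68073) = 2.31956 rad.
So the angular separation is 2.3196 rad.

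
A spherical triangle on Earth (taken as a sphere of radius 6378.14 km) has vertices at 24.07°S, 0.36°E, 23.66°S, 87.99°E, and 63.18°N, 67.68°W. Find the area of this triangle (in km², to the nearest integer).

Side lengths (central angles): a = 2.3960, b = 1.7823, c = 1.3712 rad; semiperimeter s = 2.7748.
By l'Huilier's theorem, tan(E/4) = √[tan(s/2) tan((s−a)/2) tan((s−b)/2) tan((s−c)/2)], giving spherical excess E = 2.4096 rad.
Area = E·R² = 2.4096 × (6378.14)² ≈ 98025786 km².

98025786 km²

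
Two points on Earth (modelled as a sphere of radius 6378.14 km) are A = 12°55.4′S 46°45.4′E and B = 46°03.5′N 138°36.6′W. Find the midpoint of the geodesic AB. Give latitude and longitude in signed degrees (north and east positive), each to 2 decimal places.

59.61°, 59.64°

Central angle δ = 2.5579 rad. Interpolating on the sphere with fraction f = 0.5:
P = [sin((1−f)δ)·A + sin(fδ)·B] / sin δ = 1.7377·A + 1.7377·B in Cartesian coordinates,
giving P = (0.2557, 0.4365, 0.8626), i.e. latitude 59.61°, longitude 59.64°.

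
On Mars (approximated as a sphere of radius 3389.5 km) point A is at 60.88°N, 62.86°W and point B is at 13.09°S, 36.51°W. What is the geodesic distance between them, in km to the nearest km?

4548 km

Let φ₁ = 1.0626 rad, φ₂ = -0.2285 rad, and Δλ = 0.4599 rad.
cos c = sin φ₁ sin φ₂ + cos φ₁ cos φ₂ cos Δλ = (0.8736)(-0.2265) + (0.4866)(0.9740)(0.8961) = 0.22689,
so c = arccos(0.22689) = 1.34191 rad.
Distance = R·c = 3389.5 × 1.3419 ≈ 4548 km.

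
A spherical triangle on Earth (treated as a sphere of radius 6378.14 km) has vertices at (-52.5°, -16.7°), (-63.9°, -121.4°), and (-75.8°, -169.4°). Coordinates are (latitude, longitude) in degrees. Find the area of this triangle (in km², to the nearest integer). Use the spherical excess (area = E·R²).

Side lengths (central angles): a = 0.3399, b = 0.8810, c = 0.8704 rad; semiperimeter s = 1.0456.
By l'Huilier's theorem, tan(E/4) = √[tan(s/2) tan((s−a)/2) tan((s−b)/2) tan((s−c)/2)], giving spherical excess E = 0.1568 rad.
Area = E·R² = 0.1568 × (6378.14)² ≈ 6378693 km².

6378693 km²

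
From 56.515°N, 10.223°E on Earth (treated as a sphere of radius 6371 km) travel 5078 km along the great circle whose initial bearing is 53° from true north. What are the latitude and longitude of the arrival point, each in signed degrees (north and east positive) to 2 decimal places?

55.12°, 97.56°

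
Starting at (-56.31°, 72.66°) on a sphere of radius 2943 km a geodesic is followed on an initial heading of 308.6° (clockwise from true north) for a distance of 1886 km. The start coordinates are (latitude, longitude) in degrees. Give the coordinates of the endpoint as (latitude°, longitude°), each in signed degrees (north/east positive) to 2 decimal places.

Angular distance δ = d/R = 1886/2943 = 0.64084 rad; initial bearing θ = 5.3861 rad.
sin φ₂ = sin φ₁ cos δ + cos φ₁ sin δ cos θ = (-0.8321)(0.8016) + (0.5547)(0.5979)(0.6239) = -0.4601, so φ₂ = -27.39°.
Δλ = atan2(sin θ sin δ cos φ₁, cos δ − sin φ₁ sin φ₂) = atan2(-0.2592, 0.4188) = -31.752°.
λ₂ = 72.660° − 31.752° = 40.91°.

-27.39°, 40.91°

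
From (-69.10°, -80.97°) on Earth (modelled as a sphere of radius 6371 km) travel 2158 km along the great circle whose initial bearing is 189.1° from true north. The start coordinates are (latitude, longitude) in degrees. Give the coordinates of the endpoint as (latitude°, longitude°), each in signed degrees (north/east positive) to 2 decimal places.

Angular distance δ = d/R = 2158/6371 = 0.33872 rad; initial bearing θ = 3.3004 rad.
sin φ₂ = sin φ₁ cos δ + cos φ₁ sin δ cos θ = (-0.9342)(0.9432) + (0.3567)(0.3323)(-0.9874) = -0.9982, so φ₂ = -86.53°.
Δλ = atan2(sin θ sin δ cos φ₁, cos δ − sin φ₁ sin φ₂) = atan2(-0.0187, 0.0107) = -60.317°.
λ₂ = -80.970° − 60.317° = -141.29°.

-86.53°, -141.29°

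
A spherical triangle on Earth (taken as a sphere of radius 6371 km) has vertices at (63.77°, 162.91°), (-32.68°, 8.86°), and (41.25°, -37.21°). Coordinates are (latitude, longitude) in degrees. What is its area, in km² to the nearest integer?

56523764 km²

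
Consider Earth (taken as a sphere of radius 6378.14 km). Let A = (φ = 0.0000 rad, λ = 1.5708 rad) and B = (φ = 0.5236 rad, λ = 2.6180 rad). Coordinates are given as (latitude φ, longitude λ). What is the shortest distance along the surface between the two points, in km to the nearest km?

7162 km

In radians: φ₁ = 0.0000, φ₂ = 0.5236, Δλ = 60.000° = 1.0472 rad.
cos c = sin φ₁ sin φ₂ + cos φ₁ cos φ₂ cos Δλ = (0.0000)(0.5000) + (1.0000)(0.8660)(0.5000) = 0.43301,
so c = arccos(0.43301) = 1.12297 rad.
Distance = R·c = 6378.14 × 1.1230 ≈ 7162 km.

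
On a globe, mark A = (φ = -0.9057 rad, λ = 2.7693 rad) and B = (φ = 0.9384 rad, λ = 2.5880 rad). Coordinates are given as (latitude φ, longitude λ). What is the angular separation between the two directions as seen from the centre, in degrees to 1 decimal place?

106.0°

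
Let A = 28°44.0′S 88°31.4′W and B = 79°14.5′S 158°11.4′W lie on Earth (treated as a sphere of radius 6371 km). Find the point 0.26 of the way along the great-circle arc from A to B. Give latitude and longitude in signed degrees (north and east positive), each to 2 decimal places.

-43.44°, -92.77°

The central angle between A and B is δ = 1.0132 rad.
With f = 0.26, the slerp weights are sin((1−f)δ)/sin δ = 0.8031 and sin(fδ)/sin δ = 0.3069.
Weighted sum of the unit vectors: (0.8031)·(0.0226,-0.8766,-0.4807) + (0.3069)·(-0.1733,-0.0694,-0.9824) = (-0.0350, -0.7253, -0.6876).
Converting back: φ = atan2(z, √(x²+y²)) = -43.44°, λ = atan2(y, x) = -92.77°.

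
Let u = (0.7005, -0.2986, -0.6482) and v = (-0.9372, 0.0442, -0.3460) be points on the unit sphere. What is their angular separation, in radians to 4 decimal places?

u·v = -0.4454; |u| = 1.0000, |v| = 1.0000.
cos θ = (u·v)/(|u||v|) = -0.4454, so θ = 2.0324 rad.

2.0324 rad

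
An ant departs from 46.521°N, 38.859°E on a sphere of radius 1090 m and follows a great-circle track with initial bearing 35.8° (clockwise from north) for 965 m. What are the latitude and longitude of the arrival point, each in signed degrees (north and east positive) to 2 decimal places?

Angular distance δ = d/R = 965/1090 = 0.88532 rad; initial bearing θ = 0.6248 rad.
sin φ₂ = sin φ₁ cos δ + cos φ₁ sin δ cos θ = (0.7256)(0.6330) + (0.6881)(0.7741)(0.8111) = 0.8914, so φ₂ = 63.05°.
Δλ = atan2(sin θ sin δ cos φ₁, cos δ − sin φ₁ sin φ₂) = atan2(0.3116, -0.0138) = 92.529°.
λ₂ = 38.859° + 92.529° = 131.39°.

63.05°, 131.39°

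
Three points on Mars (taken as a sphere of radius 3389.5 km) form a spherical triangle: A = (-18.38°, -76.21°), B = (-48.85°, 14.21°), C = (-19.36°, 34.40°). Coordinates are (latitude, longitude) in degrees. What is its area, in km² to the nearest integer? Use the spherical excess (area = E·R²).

Side lengths (central angles): a = 0.5876, b = 1.7830, c = 1.3358 rad; semiperimeter s = 1.8532.
By l'Huilier's theorem, tan(E/4) = √[tan(s/2) tan((s−a)/2) tan((s−b)/2) tan((s−c)/2)], giving spherical excess E = 0.3798 rad.
Area = E·R² = 0.3798 × (3389.5)² ≈ 4363243 km².

4363243 km²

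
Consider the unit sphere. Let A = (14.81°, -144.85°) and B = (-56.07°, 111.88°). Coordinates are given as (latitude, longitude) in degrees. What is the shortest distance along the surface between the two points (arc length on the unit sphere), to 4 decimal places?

With latitudes φ₁ = 14.810°, φ₂ = -56.070° and longitude difference Δλ = -103.270°:
cos c = sin φ₁ sin φ₂ + cos φ₁ cos φ₂ cos Δλ = (0.2556)(-0.8297) + (0.9668)(0.5582)(-0.2295) = -0.33596,
so c = arccos(-0.33596) = 1.91342 rad.
On the unit sphere the arc length equals the central angle: 1.9134.

1.9134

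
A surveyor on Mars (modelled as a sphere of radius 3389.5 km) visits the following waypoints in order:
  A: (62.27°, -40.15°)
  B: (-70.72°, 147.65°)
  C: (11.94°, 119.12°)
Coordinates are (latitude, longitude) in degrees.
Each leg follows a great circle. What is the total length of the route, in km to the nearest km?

Leg A→B: central angle 2.9847 rad, distance 10116.8 km.
Leg B→C: central angle 1.4822 rad, distance 5023.8 km.
Total: 10116.8 + 5023.8 ≈ 15141 km.

15141 km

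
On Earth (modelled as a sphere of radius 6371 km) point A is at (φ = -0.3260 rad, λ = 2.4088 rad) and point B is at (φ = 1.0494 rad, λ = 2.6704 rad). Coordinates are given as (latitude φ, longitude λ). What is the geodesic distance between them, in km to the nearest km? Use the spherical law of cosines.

8867 km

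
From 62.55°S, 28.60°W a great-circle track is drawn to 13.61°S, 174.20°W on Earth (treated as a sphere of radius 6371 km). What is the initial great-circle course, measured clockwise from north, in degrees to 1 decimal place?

213.8°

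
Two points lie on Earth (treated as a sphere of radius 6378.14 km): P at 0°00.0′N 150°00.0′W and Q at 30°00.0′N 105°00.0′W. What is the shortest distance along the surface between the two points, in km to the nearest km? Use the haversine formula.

With latitudes φ₁ = 0.000°, φ₂ = 30.000° and longitude difference Δλ = 45.000°:
Haversine: a = sin²(Δφ/2) + cos φ₁ cos φ₂ sin²(Δλ/2) = 0.0670 + (1.0000)(0.8660)(0.1464) = 0.19381.
Central angle c = 2·arcsin(√a) = 0.91174 rad.
Distance = R·c = 6378.14 × 0.9117 ≈ 5815 km.

5815 km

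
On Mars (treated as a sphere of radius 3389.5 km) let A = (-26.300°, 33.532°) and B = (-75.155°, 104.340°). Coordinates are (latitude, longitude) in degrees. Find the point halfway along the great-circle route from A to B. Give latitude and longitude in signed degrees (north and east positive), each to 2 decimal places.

-54.38°, 47.39°

Central angle δ = 1.0428 rad. Interpolating on the sphere with fraction f = 0.5:
P = [sin((1−f)δ)·A + sin(fδ)·B] / sin δ = 0.5766·A + 0.5766·B in Cartesian coordinates,
giving P = (0.3943, 0.4287, -0.8129), i.e. latitude -54.38°, longitude 47.39°.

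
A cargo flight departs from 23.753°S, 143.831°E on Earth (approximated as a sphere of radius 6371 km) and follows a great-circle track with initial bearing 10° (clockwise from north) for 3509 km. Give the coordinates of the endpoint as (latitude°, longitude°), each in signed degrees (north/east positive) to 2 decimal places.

Angular distance δ = d/R = 3509/6371 = 0.55078 rad; initial bearing θ = 0.1745 rad.
sin φ₂ = sin φ₁ cos δ + cos φ₁ sin δ cos θ = (-0.4028)(0.8521) + (0.9153)(0.5233)(0.9848) = 0.1285, so φ₂ = 7.38°.
Δλ = atan2(sin θ sin δ cos φ₁, cos δ − sin φ₁ sin φ₂) = atan2(0.0832, 0.9039) = 5.258°.
λ₂ = 143.831° + 5.258° = 149.09°.

7.38°, 149.09°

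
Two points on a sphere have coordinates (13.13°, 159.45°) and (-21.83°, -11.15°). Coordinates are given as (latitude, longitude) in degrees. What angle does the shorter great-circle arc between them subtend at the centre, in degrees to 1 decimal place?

With latitudes φ₁ = 13.130°, φ₂ = -21.830° and longitude difference Δλ = -170.600°:
cos c = sin φ₁ sin φ₂ + cos φ₁ cos φ₂ cos Δλ = (0.2272)(-0.3719) + (0.9739)(0.9283)(-0.9866) = -0.97635,
so c = arccos(-0.97635) = 2.92370 rad.
So the angular separation is 167.5°.

167.5°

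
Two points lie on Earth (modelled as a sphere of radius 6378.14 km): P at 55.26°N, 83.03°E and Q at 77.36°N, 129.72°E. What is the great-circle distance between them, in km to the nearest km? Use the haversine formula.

With latitudes φ₁ = 55.260°, φ₂ = 77.360° and longitude difference Δλ = 46.690°:
Haversine: a = sin²(Δφ/2) + cos φ₁ cos φ₂ sin²(Δλ/2) = 0.0367 + (0.5699)(0.2188)(0.1570) = 0.05632.
Central angle c = 2·arcsin(√a) = 0.47919 rad.
Distance = R·c = 6378.14 × 0.4792 ≈ 3056 km.

3056 km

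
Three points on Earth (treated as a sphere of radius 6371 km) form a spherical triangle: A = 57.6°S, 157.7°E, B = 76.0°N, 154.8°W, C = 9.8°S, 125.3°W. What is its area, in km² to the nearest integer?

Side lengths (central angles): a = 1.5285, b = 1.3052, c = 2.3916 rad; semiperimeter s = 2.6126.
By l'Huilier's theorem, tan(E/4) = √[tan(s/2) tan((s−a)/2) tan((s−b)/2) tan((s−c)/2)], giving spherical excess E = 1.6405 rad.
Area = E·R² = 1.6405 × (6371)² ≈ 66588408 km².

66588408 km²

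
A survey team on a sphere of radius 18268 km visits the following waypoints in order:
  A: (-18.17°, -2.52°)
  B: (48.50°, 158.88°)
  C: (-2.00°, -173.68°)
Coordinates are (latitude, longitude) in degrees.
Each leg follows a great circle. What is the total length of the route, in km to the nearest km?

Leg A→B: central angle 2.5503 rad, distance 46589.8 km.
Leg B→C: central angle 0.9745 rad, distance 17802.3 km.
Total: 46589.8 + 17802.3 ≈ 64392 km.

64392 km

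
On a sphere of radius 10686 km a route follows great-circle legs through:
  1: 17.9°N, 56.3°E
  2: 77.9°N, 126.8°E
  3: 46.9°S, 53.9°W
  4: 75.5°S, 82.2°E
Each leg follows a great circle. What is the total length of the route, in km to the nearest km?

Leg 1→2: central angle 1.1949 rad, distance 12768.6 km.
Leg 2→3: central angle 2.6005 rad, distance 27789.2 km.
Leg 3→4: central angle 0.9476 rad, distance 10126.0 km.
Total: 12768.6 + 27789.2 + 10126.0 ≈ 50684 km.

50684 km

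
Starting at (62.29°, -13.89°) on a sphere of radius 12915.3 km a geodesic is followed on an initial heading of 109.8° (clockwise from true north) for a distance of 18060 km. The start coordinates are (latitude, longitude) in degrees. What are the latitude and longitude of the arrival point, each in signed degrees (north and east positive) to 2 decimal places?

Angular distance δ = d/R = 18060/12915.3 = 1.39834 rad; initial bearing θ = 1.9164 rad.
sin φ₂ = sin φ₁ cos δ + cos φ₁ sin δ cos θ = (0.8853)(0.1716) + (0.4650)(0.9852)(-0.3387) = -0.0033, so φ₂ = -0.19°.
Δλ = atan2(sin θ sin δ cos φ₁, cos δ − sin φ₁ sin φ₂) = atan2(0.4310, 0.1745) = 67.961°.
λ₂ = -13.890° + 67.961° = 54.07°.

-0.19°, 54.07°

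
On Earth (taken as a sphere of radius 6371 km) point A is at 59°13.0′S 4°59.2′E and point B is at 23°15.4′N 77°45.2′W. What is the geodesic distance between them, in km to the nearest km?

11814 km

In radians: φ₁ = -1.0335, φ₂ = 0.4059, Δλ = -82.740° = -1.4441 rad.
Haversine: a = sin²(Δφ/2) + cos φ₁ cos φ₂ sin²(Δλ/2) = 0.4345 + (0.5118)(0.9187)(0.4368) = 0.63990.
Central angle c = 2·arcsin(√a) = 1.85438 rad.
Distance = R·c = 6371 × 1.8544 ≈ 11814 km.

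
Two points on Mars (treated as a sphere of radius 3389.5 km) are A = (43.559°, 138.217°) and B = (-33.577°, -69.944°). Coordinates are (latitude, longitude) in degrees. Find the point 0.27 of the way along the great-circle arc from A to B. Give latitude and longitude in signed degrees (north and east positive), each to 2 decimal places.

The central angle between A and B is δ = 2.7223 rad.
With f = 0.27, the slerp weights are sin((1−f)δ)/sin δ = 2.2465 and sin(fδ)/sin δ = 1.6474.
Weighted sum of the unit vectors: (2.2465)·(-0.5404,0.4829,0.6891) + (1.6474)·(0.2857,-0.7826,-0.5531) = (-0.7433, -0.2045, 0.6370).
Converting back: φ = atan2(z, √(x²+y²)) = 39.57°, λ = atan2(y, x) = -164.61°.

39.57°, -164.61°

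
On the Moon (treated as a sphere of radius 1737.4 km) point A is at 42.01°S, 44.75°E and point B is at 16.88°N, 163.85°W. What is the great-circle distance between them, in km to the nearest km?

Let φ₁ = -0.7332 rad, φ₂ = 0.2946 rad, and Δλ = 2.6424 rad.
Haversine: a = sin²(Δφ/2) + cos φ₁ cos φ₂ sin²(Δλ/2) = 0.2417 + (0.7430)(0.9569)(0.9390) = 0.90930.
Central angle c = 2·arcsin(√a) = 2.52975 rad.
Distance = R·c = 1737.4 × 2.5297 ≈ 4395 km.

4395 km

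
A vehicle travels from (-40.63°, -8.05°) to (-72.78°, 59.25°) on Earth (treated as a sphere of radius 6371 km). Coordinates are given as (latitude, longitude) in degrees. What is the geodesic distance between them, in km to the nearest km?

4990 km

With latitudes φ₁ = -40.630°, φ₂ = -72.780° and longitude difference Δλ = 67.300°:
cos c = sin φ₁ sin φ₂ + cos φ₁ cos φ₂ cos Δλ = (-0.6512)(-0.9552) + (0.7589)(0.2960)(0.3859) = 0.70869,
so c = arccos(0.70869) = 0.78316 rad.
Distance = R·c = 6371 × 0.7832 ≈ 4990 km.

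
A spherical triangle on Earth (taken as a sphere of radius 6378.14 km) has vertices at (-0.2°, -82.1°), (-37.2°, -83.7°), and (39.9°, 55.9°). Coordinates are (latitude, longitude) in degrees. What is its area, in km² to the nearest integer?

54425838 km²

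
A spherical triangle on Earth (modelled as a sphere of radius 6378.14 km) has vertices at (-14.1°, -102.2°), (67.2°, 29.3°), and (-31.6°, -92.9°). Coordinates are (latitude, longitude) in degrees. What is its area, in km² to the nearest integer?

19926240 km²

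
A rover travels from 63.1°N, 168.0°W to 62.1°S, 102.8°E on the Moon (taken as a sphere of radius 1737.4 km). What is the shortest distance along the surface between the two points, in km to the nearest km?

4298 km

In radians: φ₁ = 1.1013, φ₂ = -1.0838, Δλ = -89.200° = -1.5568 rad.
cos c = sin φ₁ sin φ₂ + cos φ₁ cos φ₂ cos Δλ = (0.8918)(-0.8838) + (0.4524)(0.4679)(0.0140) = -0.78518,
so c = arccos(-0.78518) = 2.47379 rad.
Distance = R·c = 1737.4 × 2.4738 ≈ 4298 km.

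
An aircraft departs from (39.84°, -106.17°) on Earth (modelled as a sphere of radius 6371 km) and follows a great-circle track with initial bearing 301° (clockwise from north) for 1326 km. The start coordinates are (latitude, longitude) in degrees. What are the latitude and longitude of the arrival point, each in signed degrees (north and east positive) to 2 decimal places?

Angular distance δ = d/R = 1326/6371 = 0.20813 rad; initial bearing θ = 5.2534 rad.
sin φ₂ = sin φ₁ cos δ + cos φ₁ sin δ cos θ = (0.6406)(0.9784) + (0.7678)(0.2066)(0.5150) = 0.7085, so φ₂ = 45.12°.
Δλ = atan2(sin θ sin δ cos φ₁, cos δ − sin φ₁ sin φ₂) = atan2(-0.1360, 0.5245) = -14.536°.
λ₂ = -106.170° − 14.536° = -120.71°.

45.12°, -120.71°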